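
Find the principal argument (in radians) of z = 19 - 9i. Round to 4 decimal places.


Step 1: z = 19 - 9i
Step 2: arg(z) = atan2(-9, 19)
Step 3: arg(z) = -0.4424

-0.4424


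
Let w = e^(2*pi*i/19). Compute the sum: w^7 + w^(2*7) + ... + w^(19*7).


Step 1: The sum sum_{j=1}^{n} w^(k*j) equals n if n | k, else 0.
Step 2: Here n = 19, k = 7
Step 3: Does n divide k? 19 | 7 -> False
Step 4: Sum = 0

0


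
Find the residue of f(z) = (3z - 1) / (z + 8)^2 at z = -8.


Step 1: Pole of order 2 at z = -8
Step 2: Res = lim d/dz [(z + 8)^2 * f(z)] as z -> -8
Step 3: (z + 8)^2 * f(z) = 3z - 1
Step 4: d/dz[3z - 1] = 3

3


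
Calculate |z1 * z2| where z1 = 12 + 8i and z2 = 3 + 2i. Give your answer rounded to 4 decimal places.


Step 1: |z1| = sqrt(12^2 + 8^2) = sqrt(208)
Step 2: |z2| = sqrt(3^2 + 2^2) = sqrt(13)
Step 3: |z1*z2| = |z1|*|z2| = sqrt(208) * sqrt(13) = sqrt(208 * 13) = sqrt(2704)
Step 4: = 52.0

52.0


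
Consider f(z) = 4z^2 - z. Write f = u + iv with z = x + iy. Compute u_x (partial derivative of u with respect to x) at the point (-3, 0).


Step 1: f(z) = 4(x+iy)^2 - (x+iy) + 0
Step 2: u = 4(x^2 - y^2) - x + 0
Step 3: u_x = 8x - 1
Step 4: At (-3, 0): u_x = -24 - 1 = -25

-25


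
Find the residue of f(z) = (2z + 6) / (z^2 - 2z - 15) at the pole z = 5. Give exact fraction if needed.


Step 1: Q(z) = z^2 - 2z - 15 = (z - 5)(z + 3)
Step 2: Q'(z) = 2z - 2
Step 3: Q'(5) = 8, P(5) = 16
Step 4: Res = P(5)/Q'(5) = 16/8 = 2

2


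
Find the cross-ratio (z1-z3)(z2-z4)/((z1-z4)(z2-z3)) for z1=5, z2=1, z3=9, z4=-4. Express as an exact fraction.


Step 1: (z1-z3)(z2-z4) = (-4) * 5 = -20
Step 2: (z1-z4)(z2-z3) = 9 * (-8) = -72
Step 3: Cross-ratio = 20/72 = 5/18

5/18


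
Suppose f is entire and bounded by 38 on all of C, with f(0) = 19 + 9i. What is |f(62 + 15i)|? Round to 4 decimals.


Step 1: By Liouville's theorem, a bounded entire function is constant.
Step 2: f(z) = f(0) = 19 + 9i for all z.
Step 3: |f(w)| = |19 + 9i| = sqrt(361 + 81)
Step 4: = 21.0238

21.0238


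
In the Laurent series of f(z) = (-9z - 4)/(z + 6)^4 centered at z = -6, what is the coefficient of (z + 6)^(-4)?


Step 1: Write the numerator in powers of (z + 6): -9z - 4 = -9(z + 6) + (-9*(-6) - 4) = -9(z + 6) + 50
Step 2: Divide by (z + 6)^4: f(z) = 50(z + 6)^(-4) - 9(z + 6)^(-3)
Step 3: This finite sum is the Laurent series of f about z = -6.
Step 4: Coefficient of (z + 6)^(-4) = -9*(-6) - 4 = 50

50


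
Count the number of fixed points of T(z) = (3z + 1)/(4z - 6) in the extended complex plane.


Step 1: Fixed points satisfy T(z) = z
Step 2: 4z^2 - 9z - 1 = 0
Step 3: Discriminant = (-9)^2 - 4*4*(-1) = 97
Step 4: Number of fixed points = 2

2


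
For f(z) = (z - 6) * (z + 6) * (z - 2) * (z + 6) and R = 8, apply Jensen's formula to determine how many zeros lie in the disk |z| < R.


Jensen's formula: (1/2pi)*integral log|f(Re^it)|dt = log|f(0)| + sum_{|a_k|<R} log(R/|a_k|)
Step 1: f(0) = (-6) * 6 * (-2) * 6 = 432
Step 2: log|f(0)| = log|6| + log|-6| + log|2| + log|-6| = 6.0684
Step 3: Zeros inside |z| < 8: 6, -6, 2, -6
Step 4: Jensen sum = log(8/6) + log(8/6) + log(8/2) + log(8/6) = 2.2493
Step 5: n(R) = number of terms in the Jensen sum = count of zeros inside |z| < 8 = 4

4


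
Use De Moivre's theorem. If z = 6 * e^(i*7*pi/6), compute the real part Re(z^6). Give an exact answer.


Step 1: By De Moivre's theorem, z^6 = 6^6 * e^(i*6*7*pi/6) = 46656 * (cos(7*pi) + i*sin(7*pi))
Step 2: |z|^6 = 6^6 = 46656
Step 3: Reduce the angle mod 2*pi: 7*pi - 6*pi = pi
Step 4: cos(pi) = -1
Step 5: Re(z^6) = 46656 * (-1) = -46656

-46656


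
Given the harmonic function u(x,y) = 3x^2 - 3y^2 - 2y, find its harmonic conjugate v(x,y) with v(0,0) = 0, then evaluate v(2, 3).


Step 1: v_x = -u_y = 6y + 2
Step 2: v_y = u_x = 6x + 0
Step 3: v = 6xy + 2x + C
Step 4: v(0,0) = 0 => C = 0
Step 5: v(2, 3) = 40

40


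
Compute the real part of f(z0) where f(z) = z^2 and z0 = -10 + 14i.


Step 1: z0 = -10 + 14i
Step 2: z0^2 = (-10)^2 - 14^2 - 280i
Step 3: real part = 100 - 196 = -96

-96


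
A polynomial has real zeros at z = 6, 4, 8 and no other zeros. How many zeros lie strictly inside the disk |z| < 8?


Step 1: Check each root:
  z = 6: |6| = 6 < 8
  z = 4: |4| = 4 < 8
  z = 8: |8| = 8 >= 8
Step 2: Count = 2

2


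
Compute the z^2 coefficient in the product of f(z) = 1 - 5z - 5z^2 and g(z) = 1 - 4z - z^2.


Step 1: z^2 term in f*g comes from: (1)*(-z^2) + (-5z)*(-4z) + (-5z^2)*(1)
Step 2: = -1 + 20 - 5
Step 3: = 14

14


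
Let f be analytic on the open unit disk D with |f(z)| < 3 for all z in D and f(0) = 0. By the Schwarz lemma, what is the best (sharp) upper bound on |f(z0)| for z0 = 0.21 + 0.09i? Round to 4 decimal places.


Step 1: g = f/3 maps D -> D with g(0) = 0, so by the Schwarz lemma |g(z)| <= |z|, i.e. |f(z)| <= 3|z|; this is sharp (f(z) = 3z).
Step 2: |z0|^2 = 0.21^2 + 0.09^2 = 0.0522
Step 3: |z0| = sqrt(0.0522) = 0.228473
Step 4: Best bound = 3 * |z0| = 3 * 0.228473 = 0.6854

0.6854


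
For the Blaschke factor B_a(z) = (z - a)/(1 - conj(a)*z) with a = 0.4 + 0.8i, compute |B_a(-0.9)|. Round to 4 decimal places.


Step 1: Numerator z0 - a = -0.9 - (0.4 + 0.8i) = -1.3 - 0.8i
Step 2: Denominator 1 - conj(a)*z0 = 1 - (0.4 - 0.8i)*(-0.9) = 1.36 - 0.72i
Step 3: |z0 - a|^2 = (-1.3)^2 + (-0.8)^2 = 2.33; |1 - conj(a)*z0|^2 = 1.36^2 + (-0.72)^2 = 2.368
Step 4: |B_a(-0.9)| = sqrt(2.33 / 2.368) = sqrt(0.983953)
Step 5: = 0.9919

0.9919


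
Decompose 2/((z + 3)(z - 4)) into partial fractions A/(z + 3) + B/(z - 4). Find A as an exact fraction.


Step 1: Multiply both sides by (z + 3) and set z = -3
Step 2: A = 2 / (-3 - 4)
Step 3: A = 2 / (-7)
Step 4: A = -2/7

-2/7


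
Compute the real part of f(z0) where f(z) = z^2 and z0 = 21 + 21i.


Step 1: z0 = 21 + 21i
Step 2: z0^2 = 21^2 - 21^2 + 882i
Step 3: real part = 441 - 441 = 0

0


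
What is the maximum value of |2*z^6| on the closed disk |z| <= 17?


Step 1: On |z| = 17, |f(z)| = 2 * |z|^6 = 2 * 17^6
Step 2: By maximum modulus principle, maximum is on boundary.
Step 3: Maximum = 2 * 24137569 = 48275138

48275138


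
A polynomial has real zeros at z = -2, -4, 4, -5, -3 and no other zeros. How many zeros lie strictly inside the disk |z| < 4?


Step 1: Check each root:
  z = -2: |-2| = 2 < 4
  z = -4: |-4| = 4 >= 4
  z = 4: |4| = 4 >= 4
  z = -5: |-5| = 5 >= 4
  z = -3: |-3| = 3 < 4
Step 2: Count = 2

2


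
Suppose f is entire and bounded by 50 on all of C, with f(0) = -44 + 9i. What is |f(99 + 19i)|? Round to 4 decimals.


Step 1: By Liouville's theorem, a bounded entire function is constant.
Step 2: f(z) = f(0) = -44 + 9i for all z.
Step 3: |f(w)| = |-44 + 9i| = sqrt(1936 + 81)
Step 4: = 44.911

44.911


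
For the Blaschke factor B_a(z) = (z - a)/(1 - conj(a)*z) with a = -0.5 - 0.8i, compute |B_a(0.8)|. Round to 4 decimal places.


Step 1: Numerator z0 - a = 0.8 - (-0.5 - 0.8i) = 1.3 + 0.8i
Step 2: Denominator 1 - conj(a)*z0 = 1 - (-0.5 + 0.8i)*0.8 = 1.4 - 0.64i
Step 3: |z0 - a|^2 = 1.3^2 + 0.8^2 = 2.33; |1 - conj(a)*z0|^2 = 1.4^2 + (-0.64)^2 = 2.3696
Step 4: |B_a(0.8)| = sqrt(2.33 / 2.3696) = sqrt(0.983288)
Step 5: = 0.9916

0.9916


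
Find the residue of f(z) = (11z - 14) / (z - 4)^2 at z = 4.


Step 1: Pole of order 2 at z = 4
Step 2: Res = lim d/dz [(z - 4)^2 * f(z)] as z -> 4
Step 3: (z - 4)^2 * f(z) = 11z - 14
Step 4: d/dz[11z - 14] = 11

11


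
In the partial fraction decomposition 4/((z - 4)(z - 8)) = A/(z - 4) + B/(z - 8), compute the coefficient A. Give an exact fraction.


Step 1: Multiply both sides by (z - 4) and set z = 4
Step 2: A = 4 / (4 - 8)
Step 3: A = 4 / (-4)
Step 4: A = -1

-1


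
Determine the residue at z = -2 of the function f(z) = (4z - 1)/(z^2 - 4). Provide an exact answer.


Step 1: Q(z) = z^2 - 4 = (z + 2)(z - 2)
Step 2: Q'(z) = 2z
Step 3: Q'(-2) = -4, P(-2) = -9
Step 4: Res = P(-2)/Q'(-2) = -9/(-4) = 9/4

9/4


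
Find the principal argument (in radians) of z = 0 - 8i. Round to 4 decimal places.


Step 1: z = 0 - 8i
Step 2: arg(z) = atan2(-8, 0)
Step 3: arg(z) = -1.5708

-1.5708


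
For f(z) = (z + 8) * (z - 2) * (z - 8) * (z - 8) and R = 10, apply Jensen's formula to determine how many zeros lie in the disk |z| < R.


Jensen's formula: (1/2pi)*integral log|f(Re^it)|dt = log|f(0)| + sum_{|a_k|<R} log(R/|a_k|)
Step 1: f(0) = 8 * (-2) * (-8) * (-8) = -1024
Step 2: log|f(0)| = log|-8| + log|2| + log|8| + log|8| = 6.9315
Step 3: Zeros inside |z| < 10: -8, 2, 8, 8
Step 4: Jensen sum = log(10/8) + log(10/2) + log(10/8) + log(10/8) = 2.2789
Step 5: n(R) = number of terms in the Jensen sum = count of zeros inside |z| < 10 = 4

4


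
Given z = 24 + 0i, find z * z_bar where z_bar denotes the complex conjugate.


Step 1: conj(z) = 24 - 0i
Step 2: z * conj(z) = 24^2 + 0^2
Step 3: = 576 + 0 = 576

576


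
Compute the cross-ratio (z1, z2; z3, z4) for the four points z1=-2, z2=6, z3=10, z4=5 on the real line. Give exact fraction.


Step 1: (z1-z3)(z2-z4) = (-12) * 1 = -12
Step 2: (z1-z4)(z2-z3) = (-7) * (-4) = 28
Step 3: Cross-ratio = -12/28 = -3/7

-3/7


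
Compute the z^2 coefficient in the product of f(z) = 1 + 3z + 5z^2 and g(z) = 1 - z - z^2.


Step 1: z^2 term in f*g comes from: (1)*(-z^2) + (3z)*(-z) + (5z^2)*(1)
Step 2: = -1 - 3 + 5
Step 3: = 1

1


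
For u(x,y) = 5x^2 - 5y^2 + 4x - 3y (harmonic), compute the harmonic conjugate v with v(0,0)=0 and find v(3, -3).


Step 1: v_x = -u_y = 10y + 3
Step 2: v_y = u_x = 10x + 4
Step 3: v = 10xy + 3x + 4y + C
Step 4: v(0,0) = 0 => C = 0
Step 5: v(3, -3) = -93

-93


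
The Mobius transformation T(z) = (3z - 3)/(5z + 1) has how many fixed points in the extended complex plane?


Step 1: Fixed points satisfy T(z) = z
Step 2: 5z^2 - 2z + 3 = 0
Step 3: Discriminant = (-2)^2 - 4*5*3 = -56
Step 4: Number of fixed points = 2

2


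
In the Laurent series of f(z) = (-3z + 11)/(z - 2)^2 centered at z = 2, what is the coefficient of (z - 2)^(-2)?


Step 1: Write the numerator in powers of (z - 2): -3z + 11 = -3(z - 2) + (-3*2 + 11) = -3(z - 2) + 5
Step 2: Divide by (z - 2)^2: f(z) = 5(z - 2)^(-2) - 3(z - 2)^(-1)
Step 3: This finite sum is the Laurent series of f about z = 2.
Step 4: Coefficient of (z - 2)^(-2) = -3*2 + 11 = 5

5


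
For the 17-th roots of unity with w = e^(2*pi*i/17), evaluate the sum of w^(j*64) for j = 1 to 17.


Step 1: The sum sum_{j=1}^{n} w^(k*j) equals n if n | k, else 0.
Step 2: Here n = 17, k = 64
Step 3: Does n divide k? 17 | 64 -> False
Step 4: Sum = 0

0


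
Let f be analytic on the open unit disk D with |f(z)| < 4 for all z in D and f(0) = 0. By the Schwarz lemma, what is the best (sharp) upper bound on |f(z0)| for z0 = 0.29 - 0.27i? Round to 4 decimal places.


Step 1: g = f/4 maps D -> D with g(0) = 0, so by the Schwarz lemma |g(z)| <= |z|, i.e. |f(z)| <= 4|z|; this is sharp (f(z) = 4z).
Step 2: |z0|^2 = 0.29^2 + (-0.27)^2 = 0.157
Step 3: |z0| = sqrt(0.157) = 0.396232
Step 4: Best bound = 4 * |z0| = 4 * 0.396232 = 1.5849

1.5849


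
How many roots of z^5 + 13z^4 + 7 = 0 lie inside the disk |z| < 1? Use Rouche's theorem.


Step 1: On |z| = 1 the three terms have sizes |z^5| = 1^5 = 1, |13z^4| = 13*1^4 = 13, |7| = 7
Step 2: The dominant term is g(z) = 13z^4; let h(z) = z^5 + 7 so f = g + h
Step 3: On |z| = 1: |g| = 13 and |h| <= 1 + 7 = 8
Step 4: Since 13 > 8, |h| < |g| on |z| = 1, so by Rouche f has the same number of zeros as g inside |z| < 1
Step 5: g(z) = 13z^4 has 4 zeros (at the origin, multiplicity 4) inside |z| < 1. Answer = 4

4


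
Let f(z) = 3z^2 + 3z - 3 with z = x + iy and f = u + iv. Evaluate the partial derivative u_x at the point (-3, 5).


Step 1: f(z) = 3(x+iy)^2 + 3(x+iy) - 3
Step 2: u = 3(x^2 - y^2) + 3x - 3
Step 3: u_x = 6x + 3
Step 4: At (-3, 5): u_x = -18 + 3 = -15

-15


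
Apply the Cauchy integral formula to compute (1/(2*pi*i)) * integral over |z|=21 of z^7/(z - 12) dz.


Step 1: f(z) = z^7, a = 12 is inside |z| = 21
Step 2: By Cauchy integral formula: (1/(2pi*i)) * integral = f(a)
Step 3: f(12) = 12^7 = 35831808

35831808


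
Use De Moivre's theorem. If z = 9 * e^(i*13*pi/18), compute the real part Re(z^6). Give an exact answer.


Step 1: By De Moivre's theorem, z^6 = 9^6 * e^(i*6*13*pi/18) = 531441 * (cos(13*pi/3) + i*sin(13*pi/3))
Step 2: |z|^6 = 9^6 = 531441
Step 3: Reduce the angle mod 2*pi: 13*pi/3 - 4*pi = pi/3
Step 4: cos(pi/3) = 1/2
Step 5: Re(z^6) = 531441 * 1/2 = 531441/2

531441/2


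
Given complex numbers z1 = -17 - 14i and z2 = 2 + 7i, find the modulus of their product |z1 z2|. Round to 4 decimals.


Step 1: |z1| = sqrt((-17)^2 + (-14)^2) = sqrt(485)
Step 2: |z2| = sqrt(2^2 + 7^2) = sqrt(53)
Step 3: |z1*z2| = |z1|*|z2| = sqrt(485) * sqrt(53) = sqrt(485 * 53) = sqrt(25705)
Step 4: = 160.3278

160.3278


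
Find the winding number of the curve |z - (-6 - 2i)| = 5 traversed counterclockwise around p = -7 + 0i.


Step 1: Center c = (-6, -2), radius = 5
Step 2: |p - c|^2 = (-1)^2 + 2^2 = 5
Step 3: r^2 = 25
Step 4: |p-c| < r so winding number = 1

1


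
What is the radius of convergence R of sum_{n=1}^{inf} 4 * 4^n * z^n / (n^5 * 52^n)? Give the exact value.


Step 1: General term a_n = 4 * 4^n / (n^5 * 52^n)
Step 2: By the root test, |a_n|^(1/n) = 4^(1/n) * 4 / (n^(5/n) * 52) -> 4/52 as n -> infinity (since 4^(1/n) -> 1 and n^(5/n) -> 1)
Step 3: R = 1/lim|a_n|^(1/n) = 52/4 = 13

13


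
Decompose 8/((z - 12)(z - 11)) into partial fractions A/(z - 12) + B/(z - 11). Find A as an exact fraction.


Step 1: Multiply both sides by (z - 12) and set z = 12
Step 2: A = 8 / (12 - 11)
Step 3: A = 8 / 1
Step 4: A = 8

8


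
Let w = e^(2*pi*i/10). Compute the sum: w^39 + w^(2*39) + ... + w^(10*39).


Step 1: The sum sum_{j=1}^{n} w^(k*j) equals n if n | k, else 0.
Step 2: Here n = 10, k = 39
Step 3: Does n divide k? 10 | 39 -> False
Step 4: Sum = 0

0


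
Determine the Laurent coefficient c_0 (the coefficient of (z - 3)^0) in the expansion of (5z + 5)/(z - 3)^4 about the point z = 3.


Step 1: Write the numerator in powers of (z - 3): 5z + 5 = 5(z - 3) + (5*3 + 5) = 5(z - 3) + 20
Step 2: Divide by (z - 3)^4: f(z) = 20(z - 3)^(-4) + 5(z - 3)^(-3)
Step 3: This finite sum is the Laurent series of f about z = 3.
Step 4: Only the powers -4 and -3 appear, so the coefficient of (z - 3)^0 = 0

0


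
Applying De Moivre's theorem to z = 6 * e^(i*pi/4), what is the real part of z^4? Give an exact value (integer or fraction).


Step 1: By De Moivre's theorem, z^4 = 6^4 * e^(i*4*pi/4) = 1296 * (cos(pi) + i*sin(pi))
Step 2: |z|^4 = 6^4 = 1296
Step 3: The angle pi already lies in [0, 2*pi)
Step 4: cos(pi) = -1
Step 5: Re(z^4) = 1296 * (-1) = -1296

-1296


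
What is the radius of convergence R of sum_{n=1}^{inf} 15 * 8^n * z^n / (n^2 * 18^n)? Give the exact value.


Step 1: General term a_n = 15 * 8^n / (n^2 * 18^n)
Step 2: By the root test, |a_n|^(1/n) = 15^(1/n) * 8 / (n^(2/n) * 18) -> 8/18 as n -> infinity (since 15^(1/n) -> 1 and n^(2/n) -> 1)
Step 3: R = 1/lim|a_n|^(1/n) = 18/8 = 9/4

9/4


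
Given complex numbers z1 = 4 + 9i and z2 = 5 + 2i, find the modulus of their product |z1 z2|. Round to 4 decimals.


Step 1: |z1| = sqrt(4^2 + 9^2) = sqrt(97)
Step 2: |z2| = sqrt(5^2 + 2^2) = sqrt(29)
Step 3: |z1*z2| = |z1|*|z2| = sqrt(97) * sqrt(29) = sqrt(97 * 29) = sqrt(2813)
Step 4: = 53.0377

53.0377


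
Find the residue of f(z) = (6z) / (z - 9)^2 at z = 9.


Step 1: Pole of order 2 at z = 9
Step 2: Res = lim d/dz [(z - 9)^2 * f(z)] as z -> 9
Step 3: (z - 9)^2 * f(z) = 6z
Step 4: d/dz[6z] = 6

6


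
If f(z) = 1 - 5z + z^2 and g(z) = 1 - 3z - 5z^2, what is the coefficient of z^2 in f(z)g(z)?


Step 1: z^2 term in f*g comes from: (1)*(-5z^2) + (-5z)*(-3z) + (z^2)*(1)
Step 2: = -5 + 15 + 1
Step 3: = 11

11


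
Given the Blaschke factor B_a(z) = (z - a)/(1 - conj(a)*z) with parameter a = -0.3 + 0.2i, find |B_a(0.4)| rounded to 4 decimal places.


Step 1: Numerator z0 - a = 0.4 - (-0.3 + 0.2i) = 0.7 - 0.2i
Step 2: Denominator 1 - conj(a)*z0 = 1 - (-0.3 - 0.2i)*0.4 = 1.12 + 0.08i
Step 3: |z0 - a|^2 = 0.7^2 + (-0.2)^2 = 0.53; |1 - conj(a)*z0|^2 = 1.12^2 + 0.08^2 = 1.2608
Step 4: |B_a(0.4)| = sqrt(0.53 / 1.2608) = sqrt(0.420368)
Step 5: = 0.6484

0.6484


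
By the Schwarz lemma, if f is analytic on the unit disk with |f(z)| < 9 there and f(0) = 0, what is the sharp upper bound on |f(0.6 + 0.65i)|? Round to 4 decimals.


Step 1: g = f/9 maps D -> D with g(0) = 0, so by the Schwarz lemma |g(z)| <= |z|, i.e. |f(z)| <= 9|z|; this is sharp (f(z) = 9z).
Step 2: |z0|^2 = 0.6^2 + 0.65^2 = 0.7825
Step 3: |z0| = sqrt(0.7825) = 0.88459
Step 4: Best bound = 9 * |z0| = 9 * 0.88459 = 7.9613

7.9613


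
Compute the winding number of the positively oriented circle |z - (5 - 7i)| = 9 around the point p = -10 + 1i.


Step 1: Center c = (5, -7), radius = 9
Step 2: |p - c|^2 = (-15)^2 + 8^2 = 289
Step 3: r^2 = 81
Step 4: |p-c| > r so winding number = 0

0


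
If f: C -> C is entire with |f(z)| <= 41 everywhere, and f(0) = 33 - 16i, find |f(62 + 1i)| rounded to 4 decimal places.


Step 1: By Liouville's theorem, a bounded entire function is constant.
Step 2: f(z) = f(0) = 33 - 16i for all z.
Step 3: |f(w)| = |33 - 16i| = sqrt(1089 + 256)
Step 4: = 36.6742

36.6742


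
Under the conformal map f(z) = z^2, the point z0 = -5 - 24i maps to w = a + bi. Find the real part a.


Step 1: z0 = -5 - 24i
Step 2: z0^2 = (-5)^2 - (-24)^2 + 240i
Step 3: real part = 25 - 576 = -551

-551


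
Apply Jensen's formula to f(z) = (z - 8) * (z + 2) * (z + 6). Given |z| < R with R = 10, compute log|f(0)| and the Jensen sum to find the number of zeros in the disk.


Jensen's formula: (1/2pi)*integral log|f(Re^it)|dt = log|f(0)| + sum_{|a_k|<R} log(R/|a_k|)
Step 1: f(0) = (-8) * 2 * 6 = -96
Step 2: log|f(0)| = log|8| + log|-2| + log|-6| = 4.5643
Step 3: Zeros inside |z| < 10: 8, -2, -6
Step 4: Jensen sum = log(10/8) + log(10/2) + log(10/6) = 2.3434
Step 5: n(R) = number of terms in the Jensen sum = count of zeros inside |z| < 10 = 3

3


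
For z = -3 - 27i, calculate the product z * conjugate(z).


Step 1: conj(z) = -3 + 27i
Step 2: z * conj(z) = (-3)^2 + (-27)^2
Step 3: = 9 + 729 = 738

738


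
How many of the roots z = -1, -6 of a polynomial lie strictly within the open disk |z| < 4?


Step 1: Check each root:
  z = -1: |-1| = 1 < 4
  z = -6: |-6| = 6 >= 4
Step 2: Count = 1

1


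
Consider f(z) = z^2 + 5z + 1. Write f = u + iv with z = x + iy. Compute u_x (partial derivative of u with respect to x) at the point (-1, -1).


Step 1: f(z) = (x+iy)^2 + 5(x+iy) + 1
Step 2: u = (x^2 - y^2) + 5x + 1
Step 3: u_x = 2x + 5
Step 4: At (-1, -1): u_x = -2 + 5 = 3

3


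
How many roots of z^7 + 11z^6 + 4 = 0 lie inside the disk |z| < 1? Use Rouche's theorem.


Step 1: On |z| = 1 the three terms have sizes |z^7| = 1^7 = 1, |11z^6| = 11*1^6 = 11, |4| = 4
Step 2: The dominant term is g(z) = 11z^6; let h(z) = z^7 + 4 so f = g + h
Step 3: On |z| = 1: |g| = 11 and |h| <= 1 + 4 = 5
Step 4: Since 11 > 5, |h| < |g| on |z| = 1, so by Rouche f has the same number of zeros as g inside |z| < 1
Step 5: g(z) = 11z^6 has 6 zeros (at the origin, multiplicity 6) inside |z| < 1. Answer = 6

6


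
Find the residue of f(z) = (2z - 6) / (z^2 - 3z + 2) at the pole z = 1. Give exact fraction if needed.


Step 1: Q(z) = z^2 - 3z + 2 = (z - 1)(z - 2)
Step 2: Q'(z) = 2z - 3
Step 3: Q'(1) = -1, P(1) = -4
Step 4: Res = P(1)/Q'(1) = -4/(-1) = 4

4


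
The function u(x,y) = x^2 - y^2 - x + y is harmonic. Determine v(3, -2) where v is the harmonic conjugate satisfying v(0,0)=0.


Step 1: v_x = -u_y = 2y - 1
Step 2: v_y = u_x = 2x - 1
Step 3: v = 2xy - x - y + C
Step 4: v(0,0) = 0 => C = 0
Step 5: v(3, -2) = -13

-13


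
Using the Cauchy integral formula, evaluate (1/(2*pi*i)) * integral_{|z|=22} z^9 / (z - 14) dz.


Step 1: f(z) = z^9, a = 14 is inside |z| = 22
Step 2: By Cauchy integral formula: (1/(2pi*i)) * integral = f(a)
Step 3: f(14) = 14^9 = 20661046784

20661046784


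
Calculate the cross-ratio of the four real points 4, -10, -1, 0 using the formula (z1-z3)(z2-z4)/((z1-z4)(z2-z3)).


Step 1: (z1-z3)(z2-z4) = 5 * (-10) = -50
Step 2: (z1-z4)(z2-z3) = 4 * (-9) = -36
Step 3: Cross-ratio = 50/36 = 25/18

25/18


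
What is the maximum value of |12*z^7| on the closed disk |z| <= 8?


Step 1: On |z| = 8, |f(z)| = 12 * |z|^7 = 12 * 8^7
Step 2: By maximum modulus principle, maximum is on boundary.
Step 3: Maximum = 12 * 2097152 = 25165824

25165824


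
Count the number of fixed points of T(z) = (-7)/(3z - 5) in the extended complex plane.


Step 1: Fixed points satisfy T(z) = z
Step 2: 3z^2 - 5z + 7 = 0
Step 3: Discriminant = (-5)^2 - 4*3*7 = -59
Step 4: Number of fixed points = 2

2


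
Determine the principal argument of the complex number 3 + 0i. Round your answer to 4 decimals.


Step 1: z = 3 + 0i
Step 2: arg(z) = atan2(0, 3)
Step 3: arg(z) = 0.0

0.0


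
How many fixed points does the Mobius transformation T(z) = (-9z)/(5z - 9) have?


Step 1: Fixed points satisfy T(z) = z
Step 2: 5z^2 = 0
Step 3: Discriminant = 0^2 - 4*5*0 = 0
Step 4: Number of fixed points = 1

1


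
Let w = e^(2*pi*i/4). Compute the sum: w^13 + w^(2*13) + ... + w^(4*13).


Step 1: The sum sum_{j=1}^{n} w^(k*j) equals n if n | k, else 0.
Step 2: Here n = 4, k = 13
Step 3: Does n divide k? 4 | 13 -> False
Step 4: Sum = 0

0


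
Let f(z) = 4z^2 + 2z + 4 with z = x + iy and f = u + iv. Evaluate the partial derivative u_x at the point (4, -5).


Step 1: f(z) = 4(x+iy)^2 + 2(x+iy) + 4
Step 2: u = 4(x^2 - y^2) + 2x + 4
Step 3: u_x = 8x + 2
Step 4: At (4, -5): u_x = 32 + 2 = 34

34


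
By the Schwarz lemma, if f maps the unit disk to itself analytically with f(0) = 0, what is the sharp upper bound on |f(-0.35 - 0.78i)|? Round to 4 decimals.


Step 1: Schwarz lemma: if f: D -> D is analytic with f(0) = 0, then |f(z)| <= |z| for all z in D, and this is sharp (f(z) = z).
Step 2: |z0|^2 = (-0.35)^2 + (-0.78)^2 = 0.7309
Step 3: |z0| = sqrt(0.7309) = 0.854927
Step 4: Best bound = |z0| = 0.8549

0.8549


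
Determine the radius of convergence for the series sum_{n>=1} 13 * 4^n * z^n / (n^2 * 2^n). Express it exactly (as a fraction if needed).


Step 1: General term a_n = 13 * 4^n / (n^2 * 2^n)
Step 2: By the root test, |a_n|^(1/n) = 13^(1/n) * 4 / (n^(2/n) * 2) -> 4/2 as n -> infinity (since 13^(1/n) -> 1 and n^(2/n) -> 1)
Step 3: R = 1/lim|a_n|^(1/n) = 2/4 = 1/2

1/2


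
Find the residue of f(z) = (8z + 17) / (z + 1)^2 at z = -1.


Step 1: Pole of order 2 at z = -1
Step 2: Res = lim d/dz [(z + 1)^2 * f(z)] as z -> -1
Step 3: (z + 1)^2 * f(z) = 8z + 17
Step 4: d/dz[8z + 17] = 8

8


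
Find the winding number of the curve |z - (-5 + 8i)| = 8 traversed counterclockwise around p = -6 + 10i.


Step 1: Center c = (-5, 8), radius = 8
Step 2: |p - c|^2 = (-1)^2 + 2^2 = 5
Step 3: r^2 = 64
Step 4: |p-c| < r so winding number = 1

1


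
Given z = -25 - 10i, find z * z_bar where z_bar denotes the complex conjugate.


Step 1: conj(z) = -25 + 10i
Step 2: z * conj(z) = (-25)^2 + (-10)^2
Step 3: = 625 + 100 = 725

725


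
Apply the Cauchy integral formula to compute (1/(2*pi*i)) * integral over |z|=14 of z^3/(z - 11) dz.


Step 1: f(z) = z^3, a = 11 is inside |z| = 14
Step 2: By Cauchy integral formula: (1/(2pi*i)) * integral = f(a)
Step 3: f(11) = 11^3 = 1331

1331


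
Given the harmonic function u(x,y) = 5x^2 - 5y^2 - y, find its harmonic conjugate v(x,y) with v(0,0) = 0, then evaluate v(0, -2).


Step 1: v_x = -u_y = 10y + 1
Step 2: v_y = u_x = 10x + 0
Step 3: v = 10xy + x + C
Step 4: v(0,0) = 0 => C = 0
Step 5: v(0, -2) = 0

0


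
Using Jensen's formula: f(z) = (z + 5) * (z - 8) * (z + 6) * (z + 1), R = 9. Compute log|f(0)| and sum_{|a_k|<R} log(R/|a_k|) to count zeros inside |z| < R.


Jensen's formula: (1/2pi)*integral log|f(Re^it)|dt = log|f(0)| + sum_{|a_k|<R} log(R/|a_k|)
Step 1: f(0) = 5 * (-8) * 6 * 1 = -240
Step 2: log|f(0)| = log|-5| + log|8| + log|-6| + log|-1| = 5.4806
Step 3: Zeros inside |z| < 9: -5, 8, -6, -1
Step 4: Jensen sum = log(9/5) + log(9/8) + log(9/6) + log(9/1) = 3.3083
Step 5: n(R) = number of terms in the Jensen sum = count of zeros inside |z| < 9 = 4

4


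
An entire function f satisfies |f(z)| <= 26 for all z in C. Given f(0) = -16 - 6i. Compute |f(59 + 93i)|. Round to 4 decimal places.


Step 1: By Liouville's theorem, a bounded entire function is constant.
Step 2: f(z) = f(0) = -16 - 6i for all z.
Step 3: |f(w)| = |-16 - 6i| = sqrt(256 + 36)
Step 4: = 17.088

17.088


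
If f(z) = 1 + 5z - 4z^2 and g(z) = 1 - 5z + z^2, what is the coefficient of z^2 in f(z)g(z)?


Step 1: z^2 term in f*g comes from: (1)*(z^2) + (5z)*(-5z) + (-4z^2)*(1)
Step 2: = 1 - 25 - 4
Step 3: = -28

-28


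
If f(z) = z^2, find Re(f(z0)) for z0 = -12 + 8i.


Step 1: z0 = -12 + 8i
Step 2: z0^2 = (-12)^2 - 8^2 - 192i
Step 3: real part = 144 - 64 = 80

80


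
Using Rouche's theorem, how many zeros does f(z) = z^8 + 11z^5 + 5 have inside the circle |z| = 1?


Step 1: On |z| = 1 the three terms have sizes |z^8| = 1^8 = 1, |11z^5| = 11*1^5 = 11, |5| = 5
Step 2: The dominant term is g(z) = 11z^5; let h(z) = z^8 + 5 so f = g + h
Step 3: On |z| = 1: |g| = 11 and |h| <= 1 + 5 = 6
Step 4: Since 11 > 6, |h| < |g| on |z| = 1, so by Rouche f has the same number of zeros as g inside |z| < 1
Step 5: g(z) = 11z^5 has 5 zeros (at the origin, multiplicity 5) inside |z| < 1. Answer = 5

5


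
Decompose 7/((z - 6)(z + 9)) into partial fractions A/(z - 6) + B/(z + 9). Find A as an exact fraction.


Step 1: Multiply both sides by (z - 6) and set z = 6
Step 2: A = 7 / (6 + 9)
Step 3: A = 7 / 15
Step 4: A = 7/15

7/15


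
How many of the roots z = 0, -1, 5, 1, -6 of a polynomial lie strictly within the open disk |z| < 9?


Step 1: Check each root:
  z = 0: |0| = 0 < 9
  z = -1: |-1| = 1 < 9
  z = 5: |5| = 5 < 9
  z = 1: |1| = 1 < 9
  z = -6: |-6| = 6 < 9
Step 2: Count = 5

5


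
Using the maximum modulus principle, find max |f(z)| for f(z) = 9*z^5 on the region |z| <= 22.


Step 1: On |z| = 22, |f(z)| = 9 * |z|^5 = 9 * 22^5
Step 2: By maximum modulus principle, maximum is on boundary.
Step 3: Maximum = 9 * 5153632 = 46382688

46382688


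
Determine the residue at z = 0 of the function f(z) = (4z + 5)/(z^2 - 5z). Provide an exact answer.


Step 1: Q(z) = z^2 - 5z = (z)(z - 5)
Step 2: Q'(z) = 2z - 5
Step 3: Q'(0) = -5, P(0) = 5
Step 4: Res = P(0)/Q'(0) = 5/(-5) = -1

-1


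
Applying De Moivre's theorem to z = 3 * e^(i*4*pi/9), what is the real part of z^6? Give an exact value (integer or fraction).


Step 1: By De Moivre's theorem, z^6 = 3^6 * e^(i*6*4*pi/9) = 729 * (cos(8*pi/3) + i*sin(8*pi/3))
Step 2: |z|^6 = 3^6 = 729
Step 3: Reduce the angle mod 2*pi: 8*pi/3 - 2*pi = 2*pi/3
Step 4: cos(2*pi/3) = -1/2
Step 5: Re(z^6) = 729 * (-1/2) = -729/2

-729/2


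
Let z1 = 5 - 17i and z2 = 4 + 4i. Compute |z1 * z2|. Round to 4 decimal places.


Step 1: |z1| = sqrt(5^2 + (-17)^2) = sqrt(314)
Step 2: |z2| = sqrt(4^2 + 4^2) = sqrt(32)
Step 3: |z1*z2| = |z1|*|z2| = sqrt(314) * sqrt(32) = sqrt(314 * 32) = sqrt(10048)
Step 4: = 100.2397

100.2397


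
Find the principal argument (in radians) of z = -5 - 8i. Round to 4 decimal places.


Step 1: z = -5 - 8i
Step 2: arg(z) = atan2(-8, -5)
Step 3: arg(z) = -2.1294

-2.1294


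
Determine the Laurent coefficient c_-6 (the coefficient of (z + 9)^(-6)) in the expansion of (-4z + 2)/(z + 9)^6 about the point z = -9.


Step 1: Write the numerator in powers of (z + 9): -4z + 2 = -4(z + 9) + (-4*(-9) + 2) = -4(z + 9) + 38
Step 2: Divide by (z + 9)^6: f(z) = 38(z + 9)^(-6) - 4(z + 9)^(-5)
Step 3: This finite sum is the Laurent series of f about z = -9.
Step 4: Coefficient of (z + 9)^(-6) = -4*(-9) + 2 = 38

38


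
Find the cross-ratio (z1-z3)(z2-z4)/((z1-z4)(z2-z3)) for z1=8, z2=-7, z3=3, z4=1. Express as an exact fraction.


Step 1: (z1-z3)(z2-z4) = 5 * (-8) = -40
Step 2: (z1-z4)(z2-z3) = 7 * (-10) = -70
Step 3: Cross-ratio = 40/70 = 4/7

4/7


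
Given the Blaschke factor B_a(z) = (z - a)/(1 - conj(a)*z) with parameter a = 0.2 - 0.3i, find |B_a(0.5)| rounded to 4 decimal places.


Step 1: Numerator z0 - a = 0.5 - (0.2 - 0.3i) = 0.3 + 0.3i
Step 2: Denominator 1 - conj(a)*z0 = 1 - (0.2 + 0.3i)*0.5 = 0.9 - 0.15i
Step 3: |z0 - a|^2 = 0.3^2 + 0.3^2 = 0.18; |1 - conj(a)*z0|^2 = 0.9^2 + (-0.15)^2 = 0.8325
Step 4: |B_a(0.5)| = sqrt(0.18 / 0.8325) = sqrt(0.216216)
Step 5: = 0.465

0.465


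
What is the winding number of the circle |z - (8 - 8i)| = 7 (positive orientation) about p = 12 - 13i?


Step 1: Center c = (8, -8), radius = 7
Step 2: |p - c|^2 = 4^2 + (-5)^2 = 41
Step 3: r^2 = 49
Step 4: |p-c| < r so winding number = 1

1


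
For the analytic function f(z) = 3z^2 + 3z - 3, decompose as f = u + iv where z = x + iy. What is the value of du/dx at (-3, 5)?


Step 1: f(z) = 3(x+iy)^2 + 3(x+iy) - 3
Step 2: u = 3(x^2 - y^2) + 3x - 3
Step 3: u_x = 6x + 3
Step 4: At (-3, 5): u_x = -18 + 3 = -15

-15


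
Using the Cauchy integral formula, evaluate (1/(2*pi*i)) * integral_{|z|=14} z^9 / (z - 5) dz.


Step 1: f(z) = z^9, a = 5 is inside |z| = 14
Step 2: By Cauchy integral formula: (1/(2pi*i)) * integral = f(a)
Step 3: f(5) = 5^9 = 1953125

1953125


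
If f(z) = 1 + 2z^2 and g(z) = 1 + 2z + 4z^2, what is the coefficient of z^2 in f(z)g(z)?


Step 1: z^2 term in f*g comes from: (1)*(4z^2) + (0)*(2z) + (2z^2)*(1)
Step 2: = 4 + 0 + 2
Step 3: = 6

6


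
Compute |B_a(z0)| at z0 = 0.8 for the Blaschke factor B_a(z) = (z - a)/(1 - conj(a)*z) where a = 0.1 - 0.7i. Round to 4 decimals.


Step 1: Numerator z0 - a = 0.8 - (0.1 - 0.7i) = 0.7 + 0.7i
Step 2: Denominator 1 - conj(a)*z0 = 1 - (0.1 + 0.7i)*0.8 = 0.92 - 0.56i
Step 3: |z0 - a|^2 = 0.7^2 + 0.7^2 = 0.98; |1 - conj(a)*z0|^2 = 0.92^2 + (-0.56)^2 = 1.16
Step 4: |B_a(0.8)| = sqrt(0.98 / 1.16) = sqrt(0.844828)
Step 5: = 0.9191

0.9191


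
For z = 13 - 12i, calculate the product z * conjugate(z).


Step 1: conj(z) = 13 + 12i
Step 2: z * conj(z) = 13^2 + (-12)^2
Step 3: = 169 + 144 = 313

313


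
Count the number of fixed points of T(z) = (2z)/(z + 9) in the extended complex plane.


Step 1: Fixed points satisfy T(z) = z
Step 2: z^2 + 7z = 0
Step 3: Discriminant = 7^2 - 4*1*0 = 49
Step 4: Number of fixed points = 2

2


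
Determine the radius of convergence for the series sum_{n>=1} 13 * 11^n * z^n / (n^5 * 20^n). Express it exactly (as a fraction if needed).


Step 1: General term a_n = 13 * 11^n / (n^5 * 20^n)
Step 2: By the root test, |a_n|^(1/n) = 13^(1/n) * 11 / (n^(5/n) * 20) -> 11/20 as n -> infinity (since 13^(1/n) -> 1 and n^(5/n) -> 1)
Step 3: R = 1/lim|a_n|^(1/n) = 20/11

20/11


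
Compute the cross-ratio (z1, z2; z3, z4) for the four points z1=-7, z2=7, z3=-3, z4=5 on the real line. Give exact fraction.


Step 1: (z1-z3)(z2-z4) = (-4) * 2 = -8
Step 2: (z1-z4)(z2-z3) = (-12) * 10 = -120
Step 3: Cross-ratio = 8/120 = 1/15

1/15


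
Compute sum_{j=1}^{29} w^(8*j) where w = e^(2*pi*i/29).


Step 1: The sum sum_{j=1}^{n} w^(k*j) equals n if n | k, else 0.
Step 2: Here n = 29, k = 8
Step 3: Does n divide k? 29 | 8 -> False
Step 4: Sum = 0

0


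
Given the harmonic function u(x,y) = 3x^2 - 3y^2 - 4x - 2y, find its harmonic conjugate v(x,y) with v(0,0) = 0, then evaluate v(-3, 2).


Step 1: v_x = -u_y = 6y + 2
Step 2: v_y = u_x = 6x - 4
Step 3: v = 6xy + 2x - 4y + C
Step 4: v(0,0) = 0 => C = 0
Step 5: v(-3, 2) = -50

-50


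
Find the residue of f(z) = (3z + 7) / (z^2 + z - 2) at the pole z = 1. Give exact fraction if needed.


Step 1: Q(z) = z^2 + z - 2 = (z - 1)(z + 2)
Step 2: Q'(z) = 2z + 1
Step 3: Q'(1) = 3, P(1) = 10
Step 4: Res = P(1)/Q'(1) = 10/3 = 10/3

10/3


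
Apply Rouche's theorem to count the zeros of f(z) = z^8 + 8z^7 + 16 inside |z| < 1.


Step 1: On |z| = 1 the three terms have sizes |z^8| = 1^8 = 1, |8z^7| = 8*1^7 = 8, |16| = 16
Step 2: The dominant term is g(z) = 16; let h(z) = z^8 + 8z^7 so f = g + h
Step 3: On |z| = 1: |g| = 16 and |h| <= 1 + 8 = 9
Step 4: Since 16 > 9, |h| < |g| on |z| = 1, so by Rouche f has the same number of zeros as g inside |z| < 1
Step 5: g(z) = 16 is a nonzero constant with no zeros inside |z| < 1. Answer = 0

0


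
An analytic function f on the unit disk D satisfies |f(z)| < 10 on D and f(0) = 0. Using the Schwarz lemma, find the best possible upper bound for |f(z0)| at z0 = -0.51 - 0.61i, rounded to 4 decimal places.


Step 1: g = f/10 maps D -> D with g(0) = 0, so by the Schwarz lemma |g(z)| <= |z|, i.e. |f(z)| <= 10|z|; this is sharp (f(z) = 10z).
Step 2: |z0|^2 = (-0.51)^2 + (-0.61)^2 = 0.6322
Step 3: |z0| = sqrt(0.6322) = 0.79511
Step 4: Best bound = 10 * |z0| = 10 * 0.79511 = 7.9511

7.9511


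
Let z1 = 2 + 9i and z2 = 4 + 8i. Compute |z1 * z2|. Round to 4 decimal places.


Step 1: |z1| = sqrt(2^2 + 9^2) = sqrt(85)
Step 2: |z2| = sqrt(4^2 + 8^2) = sqrt(80)
Step 3: |z1*z2| = |z1|*|z2| = sqrt(85) * sqrt(80) = sqrt(85 * 80) = sqrt(6800)
Step 4: = 82.4621

82.4621


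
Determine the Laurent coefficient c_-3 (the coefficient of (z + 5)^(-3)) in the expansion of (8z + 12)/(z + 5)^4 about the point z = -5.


Step 1: Write the numerator in powers of (z + 5): 8z + 12 = 8(z + 5) + (8*(-5) + 12) = 8(z + 5) - 28
Step 2: Divide by (z + 5)^4: f(z) = -28(z + 5)^(-4) + 8(z + 5)^(-3)
Step 3: This finite sum is the Laurent series of f about z = -5.
Step 4: Coefficient of (z + 5)^(-3) = coefficient of (z + 5) in the re-centred numerator = 8

8


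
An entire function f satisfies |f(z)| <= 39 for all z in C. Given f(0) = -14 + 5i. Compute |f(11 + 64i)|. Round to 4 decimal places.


Step 1: By Liouville's theorem, a bounded entire function is constant.
Step 2: f(z) = f(0) = -14 + 5i for all z.
Step 3: |f(w)| = |-14 + 5i| = sqrt(196 + 25)
Step 4: = 14.8661

14.8661


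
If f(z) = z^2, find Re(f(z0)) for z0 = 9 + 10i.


Step 1: z0 = 9 + 10i
Step 2: z0^2 = 9^2 - 10^2 + 180i
Step 3: real part = 81 - 100 = -19

-19


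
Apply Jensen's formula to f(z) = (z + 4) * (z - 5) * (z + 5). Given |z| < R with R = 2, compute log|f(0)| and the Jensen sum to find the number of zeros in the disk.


Jensen's formula: (1/2pi)*integral log|f(Re^it)|dt = log|f(0)| + sum_{|a_k|<R} log(R/|a_k|)
Step 1: f(0) = 4 * (-5) * 5 = -100
Step 2: log|f(0)| = log|-4| + log|5| + log|-5| = 4.6052
Step 3: Zeros inside |z| < 2: none
Step 4: Jensen sum = (empty sum) = 0
Step 5: n(R) = number of terms in the Jensen sum = count of zeros inside |z| < 2 = 0

0


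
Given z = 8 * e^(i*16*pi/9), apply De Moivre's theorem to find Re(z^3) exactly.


Step 1: By De Moivre's theorem, z^3 = 8^3 * e^(i*3*16*pi/9) = 512 * (cos(16*pi/3) + i*sin(16*pi/3))
Step 2: |z|^3 = 8^3 = 512
Step 3: Reduce the angle mod 2*pi: 16*pi/3 - 4*pi = 4*pi/3
Step 4: cos(4*pi/3) = -1/2
Step 5: Re(z^3) = 512 * (-1/2) = -256

-256


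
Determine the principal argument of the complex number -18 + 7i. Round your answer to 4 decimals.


Step 1: z = -18 + 7i
Step 2: arg(z) = atan2(7, -18)
Step 3: arg(z) = 2.7707

2.7707


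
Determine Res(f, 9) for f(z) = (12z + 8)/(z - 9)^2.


Step 1: Pole of order 2 at z = 9
Step 2: Res = lim d/dz [(z - 9)^2 * f(z)] as z -> 9
Step 3: (z - 9)^2 * f(z) = 12z + 8
Step 4: d/dz[12z + 8] = 12

12


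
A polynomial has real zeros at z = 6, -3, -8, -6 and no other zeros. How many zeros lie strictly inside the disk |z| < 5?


Step 1: Check each root:
  z = 6: |6| = 6 >= 5
  z = -3: |-3| = 3 < 5
  z = -8: |-8| = 8 >= 5
  z = -6: |-6| = 6 >= 5
Step 2: Count = 1

1


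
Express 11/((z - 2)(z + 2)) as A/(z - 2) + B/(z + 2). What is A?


Step 1: Multiply both sides by (z - 2) and set z = 2
Step 2: A = 11 / (2 + 2)
Step 3: A = 11 / 4
Step 4: A = 11/4

11/4


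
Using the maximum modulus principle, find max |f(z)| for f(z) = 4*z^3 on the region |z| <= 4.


Step 1: On |z| = 4, |f(z)| = 4 * |z|^3 = 4 * 4^3
Step 2: By maximum modulus principle, maximum is on boundary.
Step 3: Maximum = 4 * 64 = 256

256


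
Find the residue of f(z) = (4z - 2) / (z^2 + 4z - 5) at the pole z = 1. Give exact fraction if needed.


Step 1: Q(z) = z^2 + 4z - 5 = (z - 1)(z + 5)
Step 2: Q'(z) = 2z + 4
Step 3: Q'(1) = 6, P(1) = 2
Step 4: Res = P(1)/Q'(1) = 2/6 = 1/3

1/3


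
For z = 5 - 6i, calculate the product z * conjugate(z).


Step 1: conj(z) = 5 + 6i
Step 2: z * conj(z) = 5^2 + (-6)^2
Step 3: = 25 + 36 = 61

61


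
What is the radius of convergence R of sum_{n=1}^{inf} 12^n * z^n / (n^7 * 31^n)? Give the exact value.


Step 1: General term a_n = 12^n / (n^7 * 31^n)
Step 2: By the root test, |a_n|^(1/n) = 12 / (n^(7/n) * 31) -> 12/31 as n -> infinity (since n^(7/n) -> 1)
Step 3: R = 1/lim|a_n|^(1/n) = 31/12

31/12


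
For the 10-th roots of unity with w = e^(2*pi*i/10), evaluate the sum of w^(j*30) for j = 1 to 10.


Step 1: The sum sum_{j=1}^{n} w^(k*j) equals n if n | k, else 0.
Step 2: Here n = 10, k = 30
Step 3: Does n divide k? 10 | 30 -> True
Step 4: Sum = 10

10


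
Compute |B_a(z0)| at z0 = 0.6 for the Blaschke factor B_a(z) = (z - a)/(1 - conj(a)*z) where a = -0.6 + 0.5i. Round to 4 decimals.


Step 1: Numerator z0 - a = 0.6 - (-0.6 + 0.5i) = 1.2 - 0.5i
Step 2: Denominator 1 - conj(a)*z0 = 1 - (-0.6 - 0.5i)*0.6 = 1.36 + 0.3i
Step 3: |z0 - a|^2 = 1.2^2 + (-0.5)^2 = 1.69; |1 - conj(a)*z0|^2 = 1.36^2 + 0.3^2 = 1.9396
Step 4: |B_a(0.6)| = sqrt(1.69 / 1.9396) = sqrt(0.871314)
Step 5: = 0.9334

0.9334


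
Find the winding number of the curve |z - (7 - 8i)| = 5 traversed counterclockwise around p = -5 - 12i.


Step 1: Center c = (7, -8), radius = 5
Step 2: |p - c|^2 = (-12)^2 + (-4)^2 = 160
Step 3: r^2 = 25
Step 4: |p-c| > r so winding number = 0

0


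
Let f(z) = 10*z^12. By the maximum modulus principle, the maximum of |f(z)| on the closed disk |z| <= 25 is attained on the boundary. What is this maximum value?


Step 1: On |z| = 25, |f(z)| = 10 * |z|^12 = 10 * 25^12
Step 2: By maximum modulus principle, maximum is on boundary.
Step 3: Maximum = 10 * 59604644775390625 = 596046447753906250

596046447753906250


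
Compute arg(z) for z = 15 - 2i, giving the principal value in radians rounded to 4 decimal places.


Step 1: z = 15 - 2i
Step 2: arg(z) = atan2(-2, 15)
Step 3: arg(z) = -0.1326

-0.1326


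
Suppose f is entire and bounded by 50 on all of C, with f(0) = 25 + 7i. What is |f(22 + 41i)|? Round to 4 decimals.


Step 1: By Liouville's theorem, a bounded entire function is constant.
Step 2: f(z) = f(0) = 25 + 7i for all z.
Step 3: |f(w)| = |25 + 7i| = sqrt(625 + 49)
Step 4: = 25.9615

25.9615


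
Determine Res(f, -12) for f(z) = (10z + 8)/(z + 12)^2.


Step 1: Pole of order 2 at z = -12
Step 2: Res = lim d/dz [(z + 12)^2 * f(z)] as z -> -12
Step 3: (z + 12)^2 * f(z) = 10z + 8
Step 4: d/dz[10z + 8] = 10

10


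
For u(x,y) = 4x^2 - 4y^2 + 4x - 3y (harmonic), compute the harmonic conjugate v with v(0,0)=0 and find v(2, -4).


Step 1: v_x = -u_y = 8y + 3
Step 2: v_y = u_x = 8x + 4
Step 3: v = 8xy + 3x + 4y + C
Step 4: v(0,0) = 0 => C = 0
Step 5: v(2, -4) = -74

-74


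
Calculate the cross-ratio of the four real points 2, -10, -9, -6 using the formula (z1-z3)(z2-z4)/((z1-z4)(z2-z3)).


Step 1: (z1-z3)(z2-z4) = 11 * (-4) = -44
Step 2: (z1-z4)(z2-z3) = 8 * (-1) = -8
Step 3: Cross-ratio = 44/8 = 11/2

11/2


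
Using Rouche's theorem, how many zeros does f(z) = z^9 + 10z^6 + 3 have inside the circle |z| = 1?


Step 1: On |z| = 1 the three terms have sizes |z^9| = 1^9 = 1, |10z^6| = 10*1^6 = 10, |3| = 3
Step 2: The dominant term is g(z) = 10z^6; let h(z) = z^9 + 3 so f = g + h
Step 3: On |z| = 1: |g| = 10 and |h| <= 1 + 3 = 4
Step 4: Since 10 > 4, |h| < |g| on |z| = 1, so by Rouche f has the same number of zeros as g inside |z| < 1
Step 5: g(z) = 10z^6 has 6 zeros (at the origin, multiplicity 6) inside |z| < 1. Answer = 6

6


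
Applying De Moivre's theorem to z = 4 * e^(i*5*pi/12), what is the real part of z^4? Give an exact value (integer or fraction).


Step 1: By De Moivre's theorem, z^4 = 4^4 * e^(i*4*5*pi/12) = 256 * (cos(5*pi/3) + i*sin(5*pi/3))
Step 2: |z|^4 = 4^4 = 256
Step 3: The angle 5*pi/3 already lies in [0, 2*pi)
Step 4: cos(5*pi/3) = 1/2
Step 5: Re(z^4) = 256 * 1/2 = 128

128
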